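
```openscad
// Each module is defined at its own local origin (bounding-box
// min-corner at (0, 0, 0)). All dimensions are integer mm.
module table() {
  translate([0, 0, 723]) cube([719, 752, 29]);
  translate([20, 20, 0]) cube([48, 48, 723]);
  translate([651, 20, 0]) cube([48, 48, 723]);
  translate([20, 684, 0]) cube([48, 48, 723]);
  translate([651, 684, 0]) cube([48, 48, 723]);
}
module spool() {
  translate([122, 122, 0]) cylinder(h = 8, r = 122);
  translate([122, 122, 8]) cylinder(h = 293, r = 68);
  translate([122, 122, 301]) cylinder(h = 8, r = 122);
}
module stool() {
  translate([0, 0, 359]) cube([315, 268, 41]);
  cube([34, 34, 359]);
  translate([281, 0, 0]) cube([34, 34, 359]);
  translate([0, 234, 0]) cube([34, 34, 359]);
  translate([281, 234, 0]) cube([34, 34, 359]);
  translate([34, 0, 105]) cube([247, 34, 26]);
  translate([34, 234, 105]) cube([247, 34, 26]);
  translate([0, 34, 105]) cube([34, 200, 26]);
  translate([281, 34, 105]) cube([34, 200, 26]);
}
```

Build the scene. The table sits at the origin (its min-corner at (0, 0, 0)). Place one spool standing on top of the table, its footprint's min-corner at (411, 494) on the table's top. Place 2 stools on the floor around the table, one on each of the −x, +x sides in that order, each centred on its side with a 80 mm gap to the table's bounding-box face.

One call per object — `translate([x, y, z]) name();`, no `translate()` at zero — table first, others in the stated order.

table();
translate([411, 494, 752]) spool();
translate([-395, 242, 0]) stool();
translate([799, 242, 0]) stool();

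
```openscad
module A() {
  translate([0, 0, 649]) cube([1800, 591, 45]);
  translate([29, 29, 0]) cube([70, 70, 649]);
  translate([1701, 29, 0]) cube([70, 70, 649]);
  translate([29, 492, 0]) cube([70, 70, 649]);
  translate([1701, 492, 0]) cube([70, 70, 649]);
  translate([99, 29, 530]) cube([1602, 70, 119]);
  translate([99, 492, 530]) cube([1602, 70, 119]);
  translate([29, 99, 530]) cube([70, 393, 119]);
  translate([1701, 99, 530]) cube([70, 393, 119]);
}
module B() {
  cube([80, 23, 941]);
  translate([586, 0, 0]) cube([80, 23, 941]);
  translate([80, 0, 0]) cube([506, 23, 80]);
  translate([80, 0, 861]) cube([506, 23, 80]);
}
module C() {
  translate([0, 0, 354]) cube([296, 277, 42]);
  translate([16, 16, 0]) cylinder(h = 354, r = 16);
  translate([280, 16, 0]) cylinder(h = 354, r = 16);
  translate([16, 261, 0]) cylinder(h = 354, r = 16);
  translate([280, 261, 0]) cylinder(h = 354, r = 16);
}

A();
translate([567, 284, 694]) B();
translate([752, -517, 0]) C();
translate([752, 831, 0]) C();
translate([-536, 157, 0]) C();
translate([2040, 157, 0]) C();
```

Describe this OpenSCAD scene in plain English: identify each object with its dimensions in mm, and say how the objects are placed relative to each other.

A is a table: top 1800 mm (x) × 591 mm (y), 45 mm thick, upper face at z = 694 mm, on four 70×70 mm square legs, each inset 29 mm from the nearest pair of top edges, running from z = 0 to the bottom of the top. Four apron rails, 70 mm thick and 119 mm tall, run between adjacent legs with their top edges flush with the underside of the top and their outer faces flush with the legs' outer faces.

B is a picture frame with a 506×781 mm rectangular opening (x by z) and a uniform 80 mm border on every side. Frame depth is 23 mm along y. It is built from two vertical stiles running the full outside height and two horizontal rails spanning the gap between the stiles.

C is a simple wooden stool: a rectangular seat 296 mm (x) by 277 mm (y), 42 mm thick, top face at z = 396 mm, on four round legs, each 32 mm in diameter. The legs rest on z = 0, each leg's axis is inset half a diameter from the nearest pair of seat edges (so the leg's bounding box is flush with the corner).

The picture frame is on top of the table, centred. Four stools sit around the table at the −y, +y, −x, +x sides.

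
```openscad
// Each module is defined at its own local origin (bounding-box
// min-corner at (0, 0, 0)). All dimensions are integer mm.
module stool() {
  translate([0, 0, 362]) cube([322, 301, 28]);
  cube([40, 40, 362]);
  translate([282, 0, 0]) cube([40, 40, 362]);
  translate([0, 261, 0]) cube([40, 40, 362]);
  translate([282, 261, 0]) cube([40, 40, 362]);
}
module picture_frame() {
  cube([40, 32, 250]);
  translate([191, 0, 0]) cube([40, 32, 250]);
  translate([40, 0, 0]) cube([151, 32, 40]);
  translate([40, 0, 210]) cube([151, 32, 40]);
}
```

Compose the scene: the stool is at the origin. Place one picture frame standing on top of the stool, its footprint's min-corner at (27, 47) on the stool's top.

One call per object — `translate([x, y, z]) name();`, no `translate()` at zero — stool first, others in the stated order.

stool();
translate([27, 47, 390]) picture_frame();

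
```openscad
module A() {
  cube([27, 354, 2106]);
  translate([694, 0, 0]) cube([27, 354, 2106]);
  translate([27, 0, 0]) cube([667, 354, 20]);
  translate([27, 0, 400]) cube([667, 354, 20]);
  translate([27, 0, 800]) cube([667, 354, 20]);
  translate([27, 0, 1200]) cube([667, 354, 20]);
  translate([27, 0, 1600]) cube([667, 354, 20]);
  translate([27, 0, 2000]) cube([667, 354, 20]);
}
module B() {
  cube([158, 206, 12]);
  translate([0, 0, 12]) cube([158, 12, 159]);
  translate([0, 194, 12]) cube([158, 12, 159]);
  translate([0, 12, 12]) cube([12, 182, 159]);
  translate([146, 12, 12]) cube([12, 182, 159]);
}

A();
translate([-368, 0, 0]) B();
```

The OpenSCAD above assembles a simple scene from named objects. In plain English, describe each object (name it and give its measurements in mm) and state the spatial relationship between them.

A is a bookshelf 721 mm wide overall, 354 mm deep and 2106 mm tall. The two sides are 27 mm thick vertical panels. 6 horizontal shelves of 20 mm thickness span between the inner faces of the sides; the lowest shelf sits on the floor and shelves are stacked with a clear vertical gap of 380 mm between each pair.

B is an open storage box with external size 158×206×171 mm and wall thickness 12 mm (the base is also 12 mm thick). The base covers the whole footprint; the four walls stand on the base, with the y-facing walls full-width and the x-facing walls fitting between their inner faces.

The open box is on the floor beside the bookshelf on its −x side.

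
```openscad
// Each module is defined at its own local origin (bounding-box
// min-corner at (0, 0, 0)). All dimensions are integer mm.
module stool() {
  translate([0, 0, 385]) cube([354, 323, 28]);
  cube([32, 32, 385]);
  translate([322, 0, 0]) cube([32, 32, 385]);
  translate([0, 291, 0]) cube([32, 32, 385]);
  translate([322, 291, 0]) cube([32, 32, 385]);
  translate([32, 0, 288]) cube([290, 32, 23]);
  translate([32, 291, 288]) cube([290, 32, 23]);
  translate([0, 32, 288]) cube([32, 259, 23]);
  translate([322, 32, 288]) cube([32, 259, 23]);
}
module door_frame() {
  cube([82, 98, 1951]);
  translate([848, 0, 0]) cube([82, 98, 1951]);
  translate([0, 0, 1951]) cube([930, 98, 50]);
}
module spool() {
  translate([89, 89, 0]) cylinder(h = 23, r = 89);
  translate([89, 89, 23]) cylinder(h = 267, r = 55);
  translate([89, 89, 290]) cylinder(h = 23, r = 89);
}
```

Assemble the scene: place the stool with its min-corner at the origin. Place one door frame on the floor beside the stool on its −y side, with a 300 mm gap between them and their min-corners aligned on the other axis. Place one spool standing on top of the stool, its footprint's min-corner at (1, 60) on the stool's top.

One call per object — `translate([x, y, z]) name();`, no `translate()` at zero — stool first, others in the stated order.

stool();
translate([0, -398, 0]) door_frame();
translate([1, 60, 413]) spool();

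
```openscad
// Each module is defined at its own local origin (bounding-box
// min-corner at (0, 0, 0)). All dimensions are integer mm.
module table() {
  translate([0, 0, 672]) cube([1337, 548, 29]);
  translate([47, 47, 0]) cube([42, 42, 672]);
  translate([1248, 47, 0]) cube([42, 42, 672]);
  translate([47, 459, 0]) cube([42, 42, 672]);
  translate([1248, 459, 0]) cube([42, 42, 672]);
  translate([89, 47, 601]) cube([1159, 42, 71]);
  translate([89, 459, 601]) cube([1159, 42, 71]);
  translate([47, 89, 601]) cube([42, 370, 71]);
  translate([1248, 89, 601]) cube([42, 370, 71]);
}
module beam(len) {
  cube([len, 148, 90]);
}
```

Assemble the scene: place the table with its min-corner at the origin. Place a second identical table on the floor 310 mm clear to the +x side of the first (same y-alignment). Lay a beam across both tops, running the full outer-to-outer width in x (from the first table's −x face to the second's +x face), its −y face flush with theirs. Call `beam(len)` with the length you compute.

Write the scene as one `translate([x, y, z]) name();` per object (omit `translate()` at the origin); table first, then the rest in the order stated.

table();
translate([1647, 0, 0]) table();
translate([0, 0, 701]) beam(2984);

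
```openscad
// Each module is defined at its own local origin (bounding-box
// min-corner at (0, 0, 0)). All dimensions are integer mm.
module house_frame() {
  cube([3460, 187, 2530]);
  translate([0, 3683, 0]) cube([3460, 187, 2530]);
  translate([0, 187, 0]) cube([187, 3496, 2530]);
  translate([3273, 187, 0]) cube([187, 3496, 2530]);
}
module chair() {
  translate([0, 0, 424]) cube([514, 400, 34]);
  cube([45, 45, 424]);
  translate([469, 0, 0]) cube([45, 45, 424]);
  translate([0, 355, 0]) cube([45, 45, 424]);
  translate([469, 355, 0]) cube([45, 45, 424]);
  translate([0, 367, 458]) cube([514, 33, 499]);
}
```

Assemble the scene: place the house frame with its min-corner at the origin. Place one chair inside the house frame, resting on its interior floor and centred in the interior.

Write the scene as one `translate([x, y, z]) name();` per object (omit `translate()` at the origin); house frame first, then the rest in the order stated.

house_frame();
translate([1473, 1735, 0]) chair();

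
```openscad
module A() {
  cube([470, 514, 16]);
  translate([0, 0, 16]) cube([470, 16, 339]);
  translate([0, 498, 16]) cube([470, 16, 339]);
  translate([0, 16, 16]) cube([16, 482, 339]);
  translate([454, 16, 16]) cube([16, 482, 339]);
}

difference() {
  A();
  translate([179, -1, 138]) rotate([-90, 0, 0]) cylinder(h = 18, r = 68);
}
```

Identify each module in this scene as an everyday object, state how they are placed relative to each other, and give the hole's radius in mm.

The subtracted cylinder has r = 68 mm.

A is an open box. The open box has a circular hole through its front wall. The hole's radius is 68 mm.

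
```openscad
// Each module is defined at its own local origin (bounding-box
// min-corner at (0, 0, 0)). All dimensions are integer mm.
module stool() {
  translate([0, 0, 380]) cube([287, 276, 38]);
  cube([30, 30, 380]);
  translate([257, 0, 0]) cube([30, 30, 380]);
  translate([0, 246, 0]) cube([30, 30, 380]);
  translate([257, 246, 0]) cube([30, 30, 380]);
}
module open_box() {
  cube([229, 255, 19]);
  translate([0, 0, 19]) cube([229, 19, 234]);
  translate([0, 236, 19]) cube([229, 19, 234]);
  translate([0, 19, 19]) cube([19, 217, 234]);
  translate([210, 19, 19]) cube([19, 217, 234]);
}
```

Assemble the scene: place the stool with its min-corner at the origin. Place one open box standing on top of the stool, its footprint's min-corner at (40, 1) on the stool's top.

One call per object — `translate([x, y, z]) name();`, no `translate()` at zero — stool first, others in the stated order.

stool();
translate([40, 1, 418]) open_box();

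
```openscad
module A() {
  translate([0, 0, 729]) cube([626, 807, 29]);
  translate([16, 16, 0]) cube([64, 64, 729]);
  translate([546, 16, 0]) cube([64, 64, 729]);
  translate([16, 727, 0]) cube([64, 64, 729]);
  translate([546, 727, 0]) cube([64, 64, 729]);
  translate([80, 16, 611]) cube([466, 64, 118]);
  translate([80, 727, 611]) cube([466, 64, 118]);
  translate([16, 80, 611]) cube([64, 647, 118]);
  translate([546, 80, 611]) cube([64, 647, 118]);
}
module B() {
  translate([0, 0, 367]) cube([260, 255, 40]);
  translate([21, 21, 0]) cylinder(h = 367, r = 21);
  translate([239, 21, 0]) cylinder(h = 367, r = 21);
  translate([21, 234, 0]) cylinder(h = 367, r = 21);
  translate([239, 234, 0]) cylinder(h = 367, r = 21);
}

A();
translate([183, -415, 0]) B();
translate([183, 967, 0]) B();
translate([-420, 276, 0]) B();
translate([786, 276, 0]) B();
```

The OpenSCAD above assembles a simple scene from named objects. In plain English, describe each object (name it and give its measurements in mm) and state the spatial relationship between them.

A is a table: top 626 mm (x) × 807 mm (y), 29 mm thick, upper face at z = 758 mm, on four 64×64 mm square legs, each inset 16 mm from the nearest pair of top edges, running from z = 0 to the bottom of the top. Four apron rails, 64 mm thick and 118 mm tall, run between adjacent legs with their top edges flush with the underside of the top and their outer faces flush with the legs' outer faces.

B is a four-legged stool. The seat is a 260×255×40 mm slab whose top surface is at z = 407 mm; four round legs, each 42 mm in diameter, run from the floor (z = 0) to the underside of the seat, each leg's axis is inset half a diameter from the nearest pair of seat edges (so the leg's bounding box is flush with the corner).

Four stools sit around the table at the −y, +y, −x, +x sides.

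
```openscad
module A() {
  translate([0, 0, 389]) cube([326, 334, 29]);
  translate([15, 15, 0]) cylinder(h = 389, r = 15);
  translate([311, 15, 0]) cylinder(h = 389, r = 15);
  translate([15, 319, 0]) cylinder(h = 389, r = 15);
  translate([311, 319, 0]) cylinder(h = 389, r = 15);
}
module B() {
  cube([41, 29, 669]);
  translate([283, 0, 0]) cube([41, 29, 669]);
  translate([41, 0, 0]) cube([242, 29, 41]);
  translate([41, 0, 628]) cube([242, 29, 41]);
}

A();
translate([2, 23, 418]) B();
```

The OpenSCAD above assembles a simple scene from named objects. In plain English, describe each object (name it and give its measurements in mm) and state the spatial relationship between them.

A is a simple wooden stool: a rectangular seat 326 mm (x) by 334 mm (y), 29 mm thick, top face at z = 418 mm, on four round legs, each 30 mm in diameter. The legs rest on z = 0, each leg's axis is inset half a diameter from the nearest pair of seat edges (so the leg's bounding box is flush with the corner).

B is a rectangular picture frame lying in the x–z plane (depth along y). The opening is 242 mm wide (x) by 587 mm tall (z), surrounded by a border 41 mm wide on all four sides. The frame is 29 mm deep and is made of two full-height vertical stiles with two horizontal rails fitted between them.

The picture frame is on top of the stool.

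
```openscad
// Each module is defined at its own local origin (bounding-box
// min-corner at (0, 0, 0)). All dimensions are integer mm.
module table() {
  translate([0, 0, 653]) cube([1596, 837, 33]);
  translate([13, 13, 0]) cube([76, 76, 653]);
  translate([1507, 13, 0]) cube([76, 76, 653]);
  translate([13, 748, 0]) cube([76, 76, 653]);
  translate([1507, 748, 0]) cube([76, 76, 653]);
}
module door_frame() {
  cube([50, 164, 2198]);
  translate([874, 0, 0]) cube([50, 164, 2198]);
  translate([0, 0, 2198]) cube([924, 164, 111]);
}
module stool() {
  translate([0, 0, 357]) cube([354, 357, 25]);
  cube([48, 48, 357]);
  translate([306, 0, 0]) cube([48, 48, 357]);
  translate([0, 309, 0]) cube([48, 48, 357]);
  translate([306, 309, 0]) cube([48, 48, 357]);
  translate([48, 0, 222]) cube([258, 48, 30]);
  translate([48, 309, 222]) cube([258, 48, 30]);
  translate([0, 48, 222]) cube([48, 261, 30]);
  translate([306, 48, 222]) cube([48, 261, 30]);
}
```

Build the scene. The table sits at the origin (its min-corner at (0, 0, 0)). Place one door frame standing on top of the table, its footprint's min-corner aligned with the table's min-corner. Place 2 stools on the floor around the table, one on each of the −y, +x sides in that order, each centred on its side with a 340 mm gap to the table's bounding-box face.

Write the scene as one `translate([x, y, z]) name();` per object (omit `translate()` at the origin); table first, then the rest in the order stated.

table();
translate([0, 0, 686]) door_frame();
translate([621, -697, 0]) stool();
translate([1936, 240, 0]) stool();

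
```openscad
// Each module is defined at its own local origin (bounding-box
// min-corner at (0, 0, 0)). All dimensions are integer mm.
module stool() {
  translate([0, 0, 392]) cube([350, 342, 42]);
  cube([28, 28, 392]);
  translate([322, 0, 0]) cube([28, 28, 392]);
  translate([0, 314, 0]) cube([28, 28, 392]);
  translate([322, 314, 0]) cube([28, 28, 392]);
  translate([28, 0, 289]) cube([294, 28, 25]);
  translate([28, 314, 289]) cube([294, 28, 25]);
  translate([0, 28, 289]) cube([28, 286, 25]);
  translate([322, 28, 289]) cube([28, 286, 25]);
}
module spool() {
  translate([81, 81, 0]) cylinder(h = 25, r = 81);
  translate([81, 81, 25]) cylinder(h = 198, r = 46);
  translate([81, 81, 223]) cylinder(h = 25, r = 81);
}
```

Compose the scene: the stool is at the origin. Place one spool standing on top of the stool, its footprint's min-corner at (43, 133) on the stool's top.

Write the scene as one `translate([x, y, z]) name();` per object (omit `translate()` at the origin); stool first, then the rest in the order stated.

stool();
translate([43, 133, 434]) spool();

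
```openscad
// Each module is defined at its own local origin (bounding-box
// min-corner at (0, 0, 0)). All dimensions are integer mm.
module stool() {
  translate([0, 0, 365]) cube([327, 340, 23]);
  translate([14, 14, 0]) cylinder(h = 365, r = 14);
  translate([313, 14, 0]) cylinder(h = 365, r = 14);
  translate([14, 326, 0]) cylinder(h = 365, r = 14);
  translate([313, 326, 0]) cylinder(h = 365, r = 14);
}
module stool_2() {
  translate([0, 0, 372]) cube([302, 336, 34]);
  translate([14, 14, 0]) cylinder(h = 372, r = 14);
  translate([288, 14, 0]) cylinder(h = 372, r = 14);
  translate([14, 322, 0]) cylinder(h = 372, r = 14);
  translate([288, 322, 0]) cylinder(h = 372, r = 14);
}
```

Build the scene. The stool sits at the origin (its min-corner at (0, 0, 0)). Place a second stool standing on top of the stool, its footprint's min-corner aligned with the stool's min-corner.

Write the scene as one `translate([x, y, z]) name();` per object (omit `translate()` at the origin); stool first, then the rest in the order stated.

stool();
translate([0, 0, 388]) stool_2();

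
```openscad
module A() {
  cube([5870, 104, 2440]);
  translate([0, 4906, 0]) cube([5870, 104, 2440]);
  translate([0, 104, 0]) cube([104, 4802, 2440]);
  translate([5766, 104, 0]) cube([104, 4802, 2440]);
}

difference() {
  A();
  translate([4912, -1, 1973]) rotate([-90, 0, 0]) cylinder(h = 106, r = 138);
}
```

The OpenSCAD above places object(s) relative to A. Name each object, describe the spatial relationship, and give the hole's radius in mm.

A is a house frame. The house frame has a circular hole through its front wall. The hole's radius is 138 mm.

The subtracted cylinder has r = 138 mm.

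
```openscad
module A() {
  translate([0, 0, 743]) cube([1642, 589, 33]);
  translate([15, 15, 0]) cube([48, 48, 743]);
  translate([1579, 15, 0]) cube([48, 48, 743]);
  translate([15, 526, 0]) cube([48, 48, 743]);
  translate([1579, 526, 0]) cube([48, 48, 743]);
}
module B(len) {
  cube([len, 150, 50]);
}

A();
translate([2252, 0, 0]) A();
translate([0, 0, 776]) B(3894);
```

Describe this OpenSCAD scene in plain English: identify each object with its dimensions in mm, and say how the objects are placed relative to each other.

A is a table: top 1642 mm (x) × 589 mm (y), 33 mm thick, upper face at z = 776 mm, on four 48×48 mm square legs, each inset 15 mm from the nearest pair of top edges, running from z = 0 to the bottom of the top.

B is a rectangular beam 3894 mm long (x), 150 mm deep (y), 50 mm thick (z).

The beam spans the tops of two tables placed 610 mm apart, resting at z = 776 mm.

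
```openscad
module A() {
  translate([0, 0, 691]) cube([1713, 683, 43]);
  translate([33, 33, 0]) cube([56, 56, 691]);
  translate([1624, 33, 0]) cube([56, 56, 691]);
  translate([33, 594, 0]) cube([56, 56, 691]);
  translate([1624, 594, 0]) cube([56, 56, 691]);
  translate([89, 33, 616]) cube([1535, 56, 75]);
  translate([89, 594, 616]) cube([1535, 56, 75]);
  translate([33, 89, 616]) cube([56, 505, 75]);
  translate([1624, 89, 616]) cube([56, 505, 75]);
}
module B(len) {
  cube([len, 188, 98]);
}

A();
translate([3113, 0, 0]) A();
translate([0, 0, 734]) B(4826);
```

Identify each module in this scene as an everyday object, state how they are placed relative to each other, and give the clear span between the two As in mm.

Second table starts at x = 3113; first ends at x = 1713; clear span = 3113 − 1713 = 1400 mm.

A is a table. B is a beam. A beam spans the tops of two tables. The clear span between the two tables is 1400 mm.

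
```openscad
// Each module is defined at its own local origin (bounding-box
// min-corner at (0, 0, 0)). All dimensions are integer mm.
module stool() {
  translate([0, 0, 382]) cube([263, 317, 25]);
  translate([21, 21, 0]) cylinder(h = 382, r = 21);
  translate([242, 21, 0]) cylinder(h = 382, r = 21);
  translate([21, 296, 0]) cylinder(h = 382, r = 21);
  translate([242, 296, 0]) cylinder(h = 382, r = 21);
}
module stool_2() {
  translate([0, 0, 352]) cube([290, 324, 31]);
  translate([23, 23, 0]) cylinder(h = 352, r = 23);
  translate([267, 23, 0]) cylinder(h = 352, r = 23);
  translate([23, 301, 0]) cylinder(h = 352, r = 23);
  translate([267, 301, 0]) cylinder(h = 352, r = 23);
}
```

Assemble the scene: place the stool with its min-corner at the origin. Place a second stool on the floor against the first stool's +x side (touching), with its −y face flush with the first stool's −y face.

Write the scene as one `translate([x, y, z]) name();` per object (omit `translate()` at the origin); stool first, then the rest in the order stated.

stool();
translate([263, 0, 0]) stool_2();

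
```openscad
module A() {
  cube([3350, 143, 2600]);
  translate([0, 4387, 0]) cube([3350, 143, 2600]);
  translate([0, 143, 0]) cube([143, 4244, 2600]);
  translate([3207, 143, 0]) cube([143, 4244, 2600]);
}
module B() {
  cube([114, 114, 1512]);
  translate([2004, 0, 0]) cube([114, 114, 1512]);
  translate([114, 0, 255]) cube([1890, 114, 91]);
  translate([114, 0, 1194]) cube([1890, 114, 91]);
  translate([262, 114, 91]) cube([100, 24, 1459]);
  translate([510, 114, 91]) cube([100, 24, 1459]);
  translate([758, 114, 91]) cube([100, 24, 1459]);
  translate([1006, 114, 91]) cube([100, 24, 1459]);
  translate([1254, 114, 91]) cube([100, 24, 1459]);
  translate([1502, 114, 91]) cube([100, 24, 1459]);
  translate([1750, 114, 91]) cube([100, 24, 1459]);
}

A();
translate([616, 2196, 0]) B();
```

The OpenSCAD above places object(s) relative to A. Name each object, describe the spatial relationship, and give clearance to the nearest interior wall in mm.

A is a house frame. B is a fence section. The fence section sits inside the house frame, centred. The clearance to the nearest interior wall is 473 mm.

Clearances: x = 473, y = 2053; minimum 473 mm.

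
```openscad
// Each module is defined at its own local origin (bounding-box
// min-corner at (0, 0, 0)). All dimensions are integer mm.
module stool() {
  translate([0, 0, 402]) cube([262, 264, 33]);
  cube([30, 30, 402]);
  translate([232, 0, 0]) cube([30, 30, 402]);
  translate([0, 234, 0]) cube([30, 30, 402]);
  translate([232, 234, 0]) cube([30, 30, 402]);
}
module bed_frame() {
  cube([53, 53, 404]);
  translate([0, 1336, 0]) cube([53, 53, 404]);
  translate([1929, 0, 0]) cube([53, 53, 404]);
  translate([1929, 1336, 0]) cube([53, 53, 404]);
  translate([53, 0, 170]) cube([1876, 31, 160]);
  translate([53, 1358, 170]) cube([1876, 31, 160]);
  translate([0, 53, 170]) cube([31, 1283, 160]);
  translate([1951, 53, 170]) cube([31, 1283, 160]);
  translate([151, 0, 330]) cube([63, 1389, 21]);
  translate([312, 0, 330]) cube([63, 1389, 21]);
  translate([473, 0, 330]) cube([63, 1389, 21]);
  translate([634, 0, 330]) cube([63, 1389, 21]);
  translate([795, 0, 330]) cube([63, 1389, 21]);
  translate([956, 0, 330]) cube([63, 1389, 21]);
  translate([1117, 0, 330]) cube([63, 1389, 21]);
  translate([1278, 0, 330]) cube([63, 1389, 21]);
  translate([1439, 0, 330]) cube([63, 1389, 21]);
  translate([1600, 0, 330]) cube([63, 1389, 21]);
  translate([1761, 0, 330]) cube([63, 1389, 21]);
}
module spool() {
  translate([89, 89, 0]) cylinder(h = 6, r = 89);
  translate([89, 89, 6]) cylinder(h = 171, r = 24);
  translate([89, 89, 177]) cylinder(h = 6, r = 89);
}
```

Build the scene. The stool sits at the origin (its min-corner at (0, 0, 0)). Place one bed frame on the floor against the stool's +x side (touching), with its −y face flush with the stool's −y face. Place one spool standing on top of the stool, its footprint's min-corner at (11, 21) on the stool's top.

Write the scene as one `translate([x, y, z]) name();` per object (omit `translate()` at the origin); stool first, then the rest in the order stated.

stool();
translate([262, 0, 0]) bed_frame();
translate([11, 21, 435]) spool();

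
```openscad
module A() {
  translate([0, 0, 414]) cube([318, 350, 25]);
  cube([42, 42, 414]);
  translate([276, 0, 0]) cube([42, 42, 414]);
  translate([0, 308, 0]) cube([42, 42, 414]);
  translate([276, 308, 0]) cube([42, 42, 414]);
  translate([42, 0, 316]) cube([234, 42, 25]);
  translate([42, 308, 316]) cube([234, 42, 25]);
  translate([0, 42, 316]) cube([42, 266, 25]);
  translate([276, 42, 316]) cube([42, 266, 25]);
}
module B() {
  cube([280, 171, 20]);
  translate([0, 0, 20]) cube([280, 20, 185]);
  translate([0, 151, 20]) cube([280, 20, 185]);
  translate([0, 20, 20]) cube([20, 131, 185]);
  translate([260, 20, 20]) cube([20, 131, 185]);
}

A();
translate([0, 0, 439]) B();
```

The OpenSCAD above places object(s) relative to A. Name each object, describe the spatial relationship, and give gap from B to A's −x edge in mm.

A is a stool. B is an open box. The open box is on top of the stool. The gap from the open box to the stool's −x edge is 0 mm.

The open box's min-x is at 0; the stool's min-x is 0; gap = 0 mm.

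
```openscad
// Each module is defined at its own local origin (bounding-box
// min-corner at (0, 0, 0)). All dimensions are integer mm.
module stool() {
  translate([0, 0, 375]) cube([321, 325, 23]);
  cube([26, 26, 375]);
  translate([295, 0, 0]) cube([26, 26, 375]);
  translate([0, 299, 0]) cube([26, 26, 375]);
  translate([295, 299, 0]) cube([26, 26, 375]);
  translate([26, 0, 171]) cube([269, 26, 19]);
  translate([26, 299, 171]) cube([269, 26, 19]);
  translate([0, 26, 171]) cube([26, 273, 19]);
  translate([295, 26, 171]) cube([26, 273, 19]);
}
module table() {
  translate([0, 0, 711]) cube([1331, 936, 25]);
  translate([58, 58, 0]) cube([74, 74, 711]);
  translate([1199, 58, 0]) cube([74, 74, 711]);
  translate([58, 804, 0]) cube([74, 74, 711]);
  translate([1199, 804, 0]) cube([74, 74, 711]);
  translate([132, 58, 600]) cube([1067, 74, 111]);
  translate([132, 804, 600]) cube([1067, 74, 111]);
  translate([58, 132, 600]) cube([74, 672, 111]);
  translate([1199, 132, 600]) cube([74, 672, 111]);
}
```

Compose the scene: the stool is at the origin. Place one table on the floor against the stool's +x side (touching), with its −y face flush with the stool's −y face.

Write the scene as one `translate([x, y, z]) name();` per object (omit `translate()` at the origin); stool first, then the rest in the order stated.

stool();
translate([321, 0, 0]) table();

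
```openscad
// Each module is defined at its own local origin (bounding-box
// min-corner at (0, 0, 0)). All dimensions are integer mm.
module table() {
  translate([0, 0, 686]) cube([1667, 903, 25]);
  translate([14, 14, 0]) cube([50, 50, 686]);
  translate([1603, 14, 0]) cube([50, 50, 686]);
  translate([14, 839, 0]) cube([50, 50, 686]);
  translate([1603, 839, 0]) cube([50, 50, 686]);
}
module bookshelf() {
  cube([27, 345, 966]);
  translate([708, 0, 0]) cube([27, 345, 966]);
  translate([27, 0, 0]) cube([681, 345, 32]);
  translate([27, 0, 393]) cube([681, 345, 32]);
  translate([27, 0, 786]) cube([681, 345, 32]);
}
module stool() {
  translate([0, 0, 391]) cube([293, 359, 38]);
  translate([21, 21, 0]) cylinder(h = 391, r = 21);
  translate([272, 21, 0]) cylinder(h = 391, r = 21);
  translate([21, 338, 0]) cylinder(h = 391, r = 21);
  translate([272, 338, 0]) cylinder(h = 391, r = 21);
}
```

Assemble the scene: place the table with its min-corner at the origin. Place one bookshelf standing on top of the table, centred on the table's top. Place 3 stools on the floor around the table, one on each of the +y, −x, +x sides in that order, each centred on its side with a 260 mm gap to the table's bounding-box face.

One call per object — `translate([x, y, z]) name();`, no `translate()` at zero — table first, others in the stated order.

table();
translate([466, 279, 711]) bookshelf();
translate([687, 1163, 0]) stool();
translate([-553, 272, 0]) stool();
translate([1927, 272, 0]) stool();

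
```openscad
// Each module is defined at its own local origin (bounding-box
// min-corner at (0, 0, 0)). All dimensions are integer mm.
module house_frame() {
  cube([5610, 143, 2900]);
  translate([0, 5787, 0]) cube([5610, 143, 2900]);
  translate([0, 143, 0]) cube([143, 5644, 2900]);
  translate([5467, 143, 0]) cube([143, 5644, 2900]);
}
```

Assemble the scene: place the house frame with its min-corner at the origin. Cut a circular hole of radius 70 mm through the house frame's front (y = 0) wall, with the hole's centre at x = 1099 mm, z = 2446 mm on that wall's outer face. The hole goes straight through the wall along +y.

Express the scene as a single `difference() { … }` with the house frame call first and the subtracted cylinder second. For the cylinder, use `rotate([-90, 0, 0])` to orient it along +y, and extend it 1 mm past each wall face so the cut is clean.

difference() {
  house_frame();
  translate([1099, -1, 2446]) rotate([-90, 0, 0]) cylinder(h = 145, r = 70);
}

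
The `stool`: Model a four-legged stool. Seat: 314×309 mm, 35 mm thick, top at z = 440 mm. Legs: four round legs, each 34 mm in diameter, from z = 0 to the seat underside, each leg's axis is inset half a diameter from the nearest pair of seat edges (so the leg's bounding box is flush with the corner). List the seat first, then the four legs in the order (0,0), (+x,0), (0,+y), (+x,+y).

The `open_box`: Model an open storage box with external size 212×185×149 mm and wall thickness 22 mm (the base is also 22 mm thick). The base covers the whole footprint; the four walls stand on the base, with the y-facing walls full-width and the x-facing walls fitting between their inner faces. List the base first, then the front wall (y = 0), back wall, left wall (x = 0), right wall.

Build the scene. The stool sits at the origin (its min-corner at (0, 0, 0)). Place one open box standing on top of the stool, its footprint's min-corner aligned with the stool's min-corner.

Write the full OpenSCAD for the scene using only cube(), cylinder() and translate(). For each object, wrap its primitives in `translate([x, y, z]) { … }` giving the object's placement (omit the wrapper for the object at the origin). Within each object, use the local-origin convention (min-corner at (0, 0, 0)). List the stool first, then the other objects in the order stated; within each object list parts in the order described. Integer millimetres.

translate([0, 0, 405]) cube([314, 309, 35]);
translate([17, 17, 0]) cylinder(h = 405, r = 17);
translate([297, 17, 0]) cylinder(h = 405, r = 17);
translate([17, 292, 0]) cylinder(h = 405, r = 17);
translate([297, 292, 0]) cylinder(h = 405, r = 17);
translate([0, 0, 440]) {
  cube([212, 185, 22]);
  translate([0, 0, 22]) cube([212, 22, 127]);
  translate([0, 163, 22]) cube([212, 22, 127]);
  translate([0, 22, 22]) cube([22, 141, 127]);
  translate([190, 22, 22]) cube([22, 141, 127]);
}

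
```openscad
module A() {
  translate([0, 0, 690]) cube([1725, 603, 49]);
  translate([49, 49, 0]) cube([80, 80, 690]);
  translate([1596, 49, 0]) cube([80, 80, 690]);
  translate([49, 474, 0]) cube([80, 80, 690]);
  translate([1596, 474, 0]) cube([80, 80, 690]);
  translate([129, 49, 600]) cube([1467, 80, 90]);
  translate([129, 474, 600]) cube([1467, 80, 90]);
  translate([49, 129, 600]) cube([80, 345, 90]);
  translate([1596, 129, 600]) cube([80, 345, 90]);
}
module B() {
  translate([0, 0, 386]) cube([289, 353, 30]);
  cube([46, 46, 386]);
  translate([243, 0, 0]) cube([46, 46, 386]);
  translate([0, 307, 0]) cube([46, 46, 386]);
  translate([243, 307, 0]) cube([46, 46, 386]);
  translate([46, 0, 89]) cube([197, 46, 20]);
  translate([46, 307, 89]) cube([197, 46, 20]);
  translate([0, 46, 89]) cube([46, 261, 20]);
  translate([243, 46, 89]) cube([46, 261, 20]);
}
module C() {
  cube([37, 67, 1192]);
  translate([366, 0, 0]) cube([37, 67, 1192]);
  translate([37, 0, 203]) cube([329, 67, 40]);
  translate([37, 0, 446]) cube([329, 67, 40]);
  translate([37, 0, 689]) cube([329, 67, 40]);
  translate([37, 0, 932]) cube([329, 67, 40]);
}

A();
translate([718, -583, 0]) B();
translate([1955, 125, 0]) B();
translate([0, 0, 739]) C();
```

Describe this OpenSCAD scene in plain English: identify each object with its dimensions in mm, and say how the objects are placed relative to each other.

A is a table with a 1725×603 mm rectangular top, 49 mm thick, top surface at z = 739 mm, supported by four 80×80 mm square legs, each inset 49 mm from the nearest pair of top edges, running from the floor. Four apron rails, 80 mm thick and 90 mm tall, run between adjacent legs with their top edges flush with the underside of the top and their outer faces flush with the legs' outer faces.

B is a four-legged stool. The seat is a 289×353×30 mm slab whose top surface is at z = 416 mm; four square legs, each 46×46 mm in cross-section, run from the floor (z = 0) to the underside of the seat, each flush with a corner of the seat. Four stretchers, 46 mm wide and 20 mm tall, connect adjacent legs with their undersides at z = 89 mm, each running between the inner faces of the legs it joins and aligned with the legs' outer faces on the other axis.

C is a wooden ladder with two side rails of 37×67 mm section and 1192 mm height, set 403 mm apart overall. Between them run 4 rectangular rungs (67 mm deep, 40 mm thick), front faces flush with the rails' −y face. The bottom of the first rung is 203 mm above the floor and each subsequent rung is 243 mm higher than the one below.

Two stools sit around the table at the −y, +x sides. The ladder is on top of the table.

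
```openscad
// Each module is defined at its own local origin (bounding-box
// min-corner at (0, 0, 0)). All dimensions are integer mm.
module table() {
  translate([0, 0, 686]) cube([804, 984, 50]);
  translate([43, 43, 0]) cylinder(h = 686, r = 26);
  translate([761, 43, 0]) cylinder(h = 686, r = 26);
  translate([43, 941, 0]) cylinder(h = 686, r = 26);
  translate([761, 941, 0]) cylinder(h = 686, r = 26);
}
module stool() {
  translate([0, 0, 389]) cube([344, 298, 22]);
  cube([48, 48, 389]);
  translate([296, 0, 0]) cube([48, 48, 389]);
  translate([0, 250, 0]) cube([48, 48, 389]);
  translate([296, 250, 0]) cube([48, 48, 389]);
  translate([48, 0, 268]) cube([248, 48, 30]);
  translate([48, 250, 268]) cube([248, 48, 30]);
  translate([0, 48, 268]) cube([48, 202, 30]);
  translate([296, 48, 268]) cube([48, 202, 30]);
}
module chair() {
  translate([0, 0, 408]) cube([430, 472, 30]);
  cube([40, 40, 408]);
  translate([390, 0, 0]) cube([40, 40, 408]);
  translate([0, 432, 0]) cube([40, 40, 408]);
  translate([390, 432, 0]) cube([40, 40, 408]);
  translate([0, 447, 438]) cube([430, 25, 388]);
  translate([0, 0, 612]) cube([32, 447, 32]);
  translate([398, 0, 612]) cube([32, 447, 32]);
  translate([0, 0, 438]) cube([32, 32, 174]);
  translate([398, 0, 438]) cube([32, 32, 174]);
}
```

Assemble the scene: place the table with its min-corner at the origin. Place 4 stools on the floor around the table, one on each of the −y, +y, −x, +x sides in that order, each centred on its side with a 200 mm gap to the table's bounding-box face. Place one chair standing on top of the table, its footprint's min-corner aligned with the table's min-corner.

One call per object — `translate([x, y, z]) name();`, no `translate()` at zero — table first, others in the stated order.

table();
translate([230, -498, 0]) stool();
translate([230, 1184, 0]) stool();
translate([-544, 343, 0]) stool();
translate([1004, 343, 0]) stool();
translate([0, 0, 736]) chair();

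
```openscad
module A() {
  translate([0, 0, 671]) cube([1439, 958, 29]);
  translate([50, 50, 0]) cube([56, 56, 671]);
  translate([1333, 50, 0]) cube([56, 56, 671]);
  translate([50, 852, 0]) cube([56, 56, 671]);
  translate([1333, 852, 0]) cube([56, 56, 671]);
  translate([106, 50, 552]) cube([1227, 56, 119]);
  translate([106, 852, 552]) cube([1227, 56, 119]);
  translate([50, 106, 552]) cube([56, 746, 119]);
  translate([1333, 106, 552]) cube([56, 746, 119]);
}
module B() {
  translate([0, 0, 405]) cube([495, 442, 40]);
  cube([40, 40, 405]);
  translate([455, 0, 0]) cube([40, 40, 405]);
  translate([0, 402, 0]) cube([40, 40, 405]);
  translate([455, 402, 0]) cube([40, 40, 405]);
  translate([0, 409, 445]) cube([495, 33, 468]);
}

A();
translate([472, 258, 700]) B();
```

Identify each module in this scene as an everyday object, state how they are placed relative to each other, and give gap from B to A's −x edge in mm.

The chair's min-x is at 472; the table's min-x is 0; gap = 472 mm.

A is a table. B is a chair. The chair is on top of the table, centred. The gap from the chair to the table's −x edge is 472 mm.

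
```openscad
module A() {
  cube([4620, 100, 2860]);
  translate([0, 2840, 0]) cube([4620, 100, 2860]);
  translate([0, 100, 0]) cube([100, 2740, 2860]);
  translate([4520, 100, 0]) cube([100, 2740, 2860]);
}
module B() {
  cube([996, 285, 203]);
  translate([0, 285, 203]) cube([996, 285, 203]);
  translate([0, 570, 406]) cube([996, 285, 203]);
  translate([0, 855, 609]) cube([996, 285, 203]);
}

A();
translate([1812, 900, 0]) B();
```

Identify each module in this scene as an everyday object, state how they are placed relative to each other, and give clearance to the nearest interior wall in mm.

Clearances: x = 1712, y = 800; minimum 800 mm.

A is a house frame. B is a staircase. The staircase sits inside the house frame, centred. The clearance to the nearest interior wall is 800 mm.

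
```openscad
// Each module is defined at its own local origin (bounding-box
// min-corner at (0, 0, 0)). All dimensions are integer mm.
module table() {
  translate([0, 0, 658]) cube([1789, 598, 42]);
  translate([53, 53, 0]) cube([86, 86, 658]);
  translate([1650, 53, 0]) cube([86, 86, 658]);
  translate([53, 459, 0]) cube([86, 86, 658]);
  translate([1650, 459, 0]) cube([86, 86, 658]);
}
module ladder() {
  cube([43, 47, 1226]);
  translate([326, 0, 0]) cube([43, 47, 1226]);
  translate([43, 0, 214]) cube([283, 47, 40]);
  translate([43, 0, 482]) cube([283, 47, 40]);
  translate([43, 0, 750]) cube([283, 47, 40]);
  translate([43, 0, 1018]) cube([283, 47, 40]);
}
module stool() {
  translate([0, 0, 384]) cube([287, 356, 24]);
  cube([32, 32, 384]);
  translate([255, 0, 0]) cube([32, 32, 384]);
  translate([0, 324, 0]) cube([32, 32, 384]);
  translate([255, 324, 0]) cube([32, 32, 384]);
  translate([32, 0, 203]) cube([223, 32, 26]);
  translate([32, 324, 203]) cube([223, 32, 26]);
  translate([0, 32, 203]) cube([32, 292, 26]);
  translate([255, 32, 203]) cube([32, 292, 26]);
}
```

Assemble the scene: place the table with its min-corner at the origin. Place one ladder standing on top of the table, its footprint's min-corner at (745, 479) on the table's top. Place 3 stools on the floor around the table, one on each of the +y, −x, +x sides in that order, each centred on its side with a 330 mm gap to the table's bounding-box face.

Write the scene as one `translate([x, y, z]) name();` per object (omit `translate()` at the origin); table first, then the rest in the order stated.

table();
translate([745, 479, 700]) ladder();
translate([751, 928, 0]) stool();
translate([-617, 121, 0]) stool();
translate([2119, 121, 0]) stool();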